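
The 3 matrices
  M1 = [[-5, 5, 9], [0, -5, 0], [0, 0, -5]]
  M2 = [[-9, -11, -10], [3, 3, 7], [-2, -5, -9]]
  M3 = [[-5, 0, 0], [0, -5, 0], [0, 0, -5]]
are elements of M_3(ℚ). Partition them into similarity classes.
Characteristic polynomials: χ_{M1} = (x + 5)^3, χ_{M2} = (x + 5)^3, χ_{M3} = (x + 5)^3.

{M1}: invariant factors x + 5, (x + 5)^2.

{M2}: invariant factors (x + 5)^3.

{M3}: invariant factors x + 5, x + 5, x + 5.

Matrices are similar if and only if their invariant-factor lists agree; the partition into similarity classes is {M1}, {M2}, {M3}.

3 classes: {M1}, {M2}, {M3}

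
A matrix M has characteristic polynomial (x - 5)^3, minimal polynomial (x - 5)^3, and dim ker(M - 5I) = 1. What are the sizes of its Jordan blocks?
λ = 5: algebraic multiplicity 3 (exponent in χ_M), largest block size 3 (exponent in m_M), 1 block (geometric multiplicity). This forces block sizes [3].

Jordan blocks: (5, 3)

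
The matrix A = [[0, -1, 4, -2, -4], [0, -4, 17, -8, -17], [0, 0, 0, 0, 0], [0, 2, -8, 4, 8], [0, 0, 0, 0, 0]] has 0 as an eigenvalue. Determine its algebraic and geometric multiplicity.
algebraic multiplicity 5, geometric multiplicity 3

The characteristic polynomial is x^5, so the factor x appears with exponent 5: the algebraic multiplicity is 5.

rank(A) = 2, so the eigenspace has dimension 5 - 2 = 3: the geometric multiplicity is 3.

Since 3 < 5, A is not diagonalizable.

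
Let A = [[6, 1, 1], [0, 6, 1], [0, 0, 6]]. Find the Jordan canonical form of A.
J = [[6, 1, 0], [0, 6, 1], [0, 0, 6]]

The characteristic polynomial is det(xI - A) = (x - 6)^3, so the eigenvalues are 6 (algebraic multiplicity 3).

For λ = 6: rank(A - 6I) = 2, rank((A - 6I)^2) = 1, rank((A - 6I)^3) = 0. The eigenspace has dimension 3 - 2 = 1, so there is 1 Jordan block; the rank sequence gives block sizes [3].

Assembling the blocks gives the Jordan form J above.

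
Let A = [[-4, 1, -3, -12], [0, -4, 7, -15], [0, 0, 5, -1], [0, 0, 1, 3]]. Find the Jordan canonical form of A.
J = [[-4, 1, 0, 0], [0, -4, 0, 0], [0, 0, 4, 1], [0, 0, 0, 4]]

The characteristic polynomial is det(xI - A) = (x - 4)^2(x + 4)^2, so the eigenvalues are -4 (algebraic multiplicity 2), 4 (algebraic multiplicity 2).

For λ = -4: rank(A + 4I) = 3, rank((A + 4I)^2) = 2. The eigenspace has dimension 4 - 3 = 1, so there is 1 Jordan block; the rank sequence gives block sizes [2].

For λ = 4: rank(A - 4I) = 3, rank((A - 4I)^2) = 2. The eigenspace has dimension 4 - 3 = 1, so there is 1 Jordan block; the rank sequence gives block sizes [2].

Assembling the blocks gives the Jordan form J above.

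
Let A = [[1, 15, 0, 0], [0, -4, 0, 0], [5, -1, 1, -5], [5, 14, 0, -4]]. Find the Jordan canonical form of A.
J = [[-4, 1, 0, 0], [0, -4, 0, 0], [0, 0, 1, 0], [0, 0, 0, 1]]

The characteristic polynomial is det(xI - A) = (x - 1)^2(x + 4)^2, so the eigenvalues are -4 (algebraic multiplicity 2), 1 (algebraic multiplicity 2).

For λ = -4: rank(A + 4I) = 3, rank((A + 4I)^2) = 2. The eigenspace has dimension 4 - 3 = 1, so there is 1 Jordan block; the rank sequence gives block sizes [2].

For λ = 1: rank(A - I) = 2. The eigenspace has dimension 4 - 2 = 2, so there are 2 Jordan blocks; the rank sequence gives block sizes [1, 1].

Assembling the blocks gives the Jordan form J above.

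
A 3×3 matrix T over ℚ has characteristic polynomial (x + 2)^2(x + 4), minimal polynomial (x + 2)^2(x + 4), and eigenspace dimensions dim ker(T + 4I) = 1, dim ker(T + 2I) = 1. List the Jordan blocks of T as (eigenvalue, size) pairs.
λ = -4: algebraic multiplicity 1 (exponent in χ_T), largest block size 1 (exponent in m_T), 1 block (geometric multiplicity). This forces block sizes [1].
λ = -2: algebraic multiplicity 2 (exponent in χ_T), largest block size 2 (exponent in m_T), 1 block (geometric multiplicity). This forces block sizes [2].

Jordan blocks: (-4, 1), (-2, 2)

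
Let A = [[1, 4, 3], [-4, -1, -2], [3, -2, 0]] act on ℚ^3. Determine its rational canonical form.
R = [[0, 0, 5], [1, 0, -2], [0, 1, 0]]

The invariant factors of A (the non-unit diagonal entries of the Smith normal form of xI - A over ℚ[x]) are x^3 + 2x - 5, each dividing the next. The characteristic polynomial is their product, x^3 + 2x - 5.

The rational canonical form is the block-diagonal matrix of companion matrices C(f_i):
R = [[0, 0, 5], [1, 0, -2], [0, 1, 0]].

Note the characteristic polynomial does not split into linear factors over ℚ, so A has no Jordan form over ℚ; the rational canonical form exists over any field.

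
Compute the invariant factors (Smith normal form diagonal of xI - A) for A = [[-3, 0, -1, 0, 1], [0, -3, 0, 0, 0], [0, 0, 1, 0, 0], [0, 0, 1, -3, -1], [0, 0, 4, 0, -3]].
The Jordan structure of A has elementary divisors (x + 3)^2, (x + 3), (x + 3), (x - 1). Arranging the block sizes at each eigenvalue in decreasing order and taking row products gives the invariant factors.

Invariant factors (smallest first, each dividing the next): x + 3, x + 3, (x - 1)(x + 3)^2.

Check: the last factor (x - 1)(x + 3)^2 is the minimal polynomial, and the product (x - 1)(x + 3)^4 is the characteristic polynomial.

x + 3, x + 3, (x - 1)(x + 3)^2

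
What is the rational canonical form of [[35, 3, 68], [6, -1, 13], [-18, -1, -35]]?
R = [[0, 0, -24], [1, 0, 6], [0, 1, -1]]

The invariant factors of A (the non-unit diagonal entries of the Smith normal form of xI - A over ℚ[x]) are (x + 4)(x^2 - 3x + 6), each dividing the next. The characteristic polynomial is their product, (x + 4)(x^2 - 3x + 6).

The rational canonical form is the block-diagonal matrix of companion matrices C(f_i):
R = [[0, 0, -24], [1, 0, 6], [0, 1, -1]].

Note the characteristic polynomial does not split into linear factors over ℚ, so A has no Jordan form over ℚ; the rational canonical form exists over any field.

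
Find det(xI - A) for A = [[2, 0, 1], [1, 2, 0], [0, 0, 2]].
xI - A = [[x - 2, 0, -1], [-1, x - 2, 0], [0, 0, x - 2]].

Expanding det(xI - A) along the first row:
det(xI - A) = + (x - 2)·det([[x - 2, 0], [0, x - 2]]) - (0)·det([[-1, 0], [0, x - 2]]) + (-1)·det([[-1, x - 2], [0, 0]]).

Evaluating gives χ_A(x) = x^3 - 6x^2 + 12x - 8 = (x - 2)^3.

χ_A(x) = (x - 2)^3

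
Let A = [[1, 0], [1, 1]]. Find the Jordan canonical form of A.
J = [[1, 1], [0, 1]]

The characteristic polynomial is det(xI - A) = (x - 1)^2, so the eigenvalues are 1 (algebraic multiplicity 2).

For λ = 1: rank(A - I) = 1, rank((A - I)^2) = 0. The eigenspace has dimension 2 - 1 = 1, so there is 1 Jordan block; the rank sequence gives block sizes [2].

Assembling the blocks gives the Jordan form J above.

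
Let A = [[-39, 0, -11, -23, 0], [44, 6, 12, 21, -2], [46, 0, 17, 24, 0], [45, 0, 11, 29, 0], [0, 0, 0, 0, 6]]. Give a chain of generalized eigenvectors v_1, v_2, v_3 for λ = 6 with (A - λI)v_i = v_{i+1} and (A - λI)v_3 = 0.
We seek v_1 ∈ ker((A - 6I)^3) \ ker((A - 6I)^2), then set v_{i+1} = (A - 6I) v_i.

One such chain is v_1 = [[-2, 0, 2, 3, 0]]^T, v_2 = [[-1, -1, 2, 1, 0]]^T, v_3 = [[0, 1, 0, 0, 0]]^T. Check: (A - 6I) v_3 = [[0, 0, 0, 0, 0]]^T = 0.

v_1 = [[-2, 0, 2, 3, 0]]^T, v_2 = [[-1, -1, 2, 1, 0]]^T, v_3 = [[0, 1, 0, 0, 0]]^T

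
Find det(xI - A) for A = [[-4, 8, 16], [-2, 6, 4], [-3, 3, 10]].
χ_A(x) = (x - 4)^3

xI - A = [[x + 4, -8, -16], [2, x - 6, -4], [3, -3, x - 10]].

Expanding det(xI - A) along the first row:
det(xI - A) = + (x + 4)·det([[x - 6, -4], [-3, x - 10]]) - (-8)·det([[2, -4], [3, x - 10]]) + (-16)·det([[2, x - 6], [3, -3]]).

Evaluating gives χ_A(x) = x^3 - 12x^2 + 48x - 64 = (x - 4)^3.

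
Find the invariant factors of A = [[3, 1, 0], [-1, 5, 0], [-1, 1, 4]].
x - 4, (x - 4)^2

The Jordan structure of A has elementary divisors (x - 4)^2, (x - 4). Arranging the block sizes at each eigenvalue in decreasing order and taking row products gives the invariant factors.

Invariant factors (smallest first, each dividing the next): x - 4, (x - 4)^2.

Check: the last factor (x - 4)^2 is the minimal polynomial, and the product (x - 4)^3 is the characteristic polynomial.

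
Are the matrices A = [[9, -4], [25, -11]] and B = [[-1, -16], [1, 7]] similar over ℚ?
trace(A) = -2 but trace(B) = 6. The trace is a similarity invariant, so A and B are not similar.

No.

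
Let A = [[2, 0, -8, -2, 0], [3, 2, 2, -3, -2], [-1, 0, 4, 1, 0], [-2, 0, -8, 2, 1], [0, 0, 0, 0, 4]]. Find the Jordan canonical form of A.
The characteristic polynomial is det(xI - A) = x(x - 4)^3(x - 2), so the eigenvalues are 0 (algebraic multiplicity 1), 2 (algebraic multiplicity 1), 4 (algebraic multiplicity 3).

For λ = 0: algebraic multiplicity 1 gives one 1×1 block.

For λ = 2: algebraic multiplicity 1 gives one 1×1 block.

For λ = 4: rank(A - 4I) = 4, rank((A - 4I)^2) = 3, rank((A - 4I)^3) = 2. The eigenspace has dimension 5 - 4 = 1, so there is 1 Jordan block; the rank sequence gives block sizes [3].

Assembling the blocks gives the Jordan form J above.

J = [[0, 0, 0, 0, 0], [0, 2, 0, 0, 0], [0, 0, 4, 1, 0], [0, 0, 0, 4, 1], [0, 0, 0, 0, 4]]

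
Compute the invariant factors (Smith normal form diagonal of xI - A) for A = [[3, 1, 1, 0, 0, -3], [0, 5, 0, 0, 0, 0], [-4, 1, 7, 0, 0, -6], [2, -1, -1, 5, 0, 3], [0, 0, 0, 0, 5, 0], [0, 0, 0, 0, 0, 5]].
The Jordan structure of A has elementary divisors (x - 5)^3, (x - 5), (x - 5), (x - 5). Arranging the block sizes at each eigenvalue in decreasing order and taking row products gives the invariant factors.

Invariant factors (smallest first, each dividing the next): x - 5, x - 5, x - 5, (x - 5)^3.

Check: the last factor (x - 5)^3 is the minimal polynomial, and the product (x - 5)^6 is the characteristic polynomial.

x - 5, x - 5, x - 5, (x - 5)^3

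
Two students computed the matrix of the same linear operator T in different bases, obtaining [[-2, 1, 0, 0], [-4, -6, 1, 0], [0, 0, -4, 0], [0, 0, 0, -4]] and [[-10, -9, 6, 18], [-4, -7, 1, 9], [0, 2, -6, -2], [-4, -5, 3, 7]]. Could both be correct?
Two matrices over a field are similar if and only if they have the same invariant factors.

Both A and B have characteristic polynomial (x + 4)^4 and minimal polynomial (x + 4)^3. Computing further, both have invariant factors x + 4, (x + 4)^3. Hence A and B are similar.

Yes.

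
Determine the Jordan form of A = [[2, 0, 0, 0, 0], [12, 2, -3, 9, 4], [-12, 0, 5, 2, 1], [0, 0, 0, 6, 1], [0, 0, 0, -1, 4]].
J = [[2, 0, 0, 0, 0], [0, 2, 0, 0, 0], [0, 0, 5, 1, 0], [0, 0, 0, 5, 1], [0, 0, 0, 0, 5]]

The characteristic polynomial is det(xI - A) = (x - 5)^3(x - 2)^2, so the eigenvalues are 2 (algebraic multiplicity 2), 5 (algebraic multiplicity 3).

For λ = 2: rank(A - 2I) = 3. The eigenspace has dimension 5 - 3 = 2, so there are 2 Jordan blocks; the rank sequence gives block sizes [1, 1].

For λ = 5: rank(A - 5I) = 4, rank((A - 5I)^2) = 3, rank((A - 5I)^3) = 2. The eigenspace has dimension 5 - 4 = 1, so there is 1 Jordan block; the rank sequence gives block sizes [3].

Assembling the blocks gives the Jordan form J above.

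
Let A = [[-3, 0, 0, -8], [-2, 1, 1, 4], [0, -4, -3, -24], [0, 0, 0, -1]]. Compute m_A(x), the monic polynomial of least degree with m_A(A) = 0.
m_A(x) = (x + 1)^2(x + 3)

The characteristic polynomial factors as (x + 1)^3(x + 3). The minimal polynomial is ∏(x - λ)^{k_λ} where k_λ is the size of the largest Jordan block at λ.

For λ = -3: rank(A + 3I) = 3, and the largest Jordan block has size 1 (the smallest k with rank((A + 3I)^k) = rank((A + 3I)^(k+1))).
For λ = -1: rank(A + I) = 2, and the largest Jordan block has size 2 (the smallest k with rank((A + I)^k) = rank((A + I)^(k+1))).

So m_A(x) = (x + 1)^2(x + 3).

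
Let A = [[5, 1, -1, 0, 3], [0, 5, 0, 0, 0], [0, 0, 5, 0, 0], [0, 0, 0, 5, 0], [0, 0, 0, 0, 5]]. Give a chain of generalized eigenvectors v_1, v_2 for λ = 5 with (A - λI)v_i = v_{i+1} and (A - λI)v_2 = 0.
v_1 = [[0, 1, 0, -2, 0]]^T, v_2 = [[1, 0, 0, 0, 0]]^T

We seek v_1 ∈ ker((A - 5I)^2) \ ker(A - 5I), then set v_{i+1} = (A - 5I) v_i.

One such chain is v_1 = [[0, 1, 0, -2, 0]]^T, v_2 = [[1, 0, 0, 0, 0]]^T. Check: (A - 5I) v_2 = [[0, 0, 0, 0, 0]]^T = 0.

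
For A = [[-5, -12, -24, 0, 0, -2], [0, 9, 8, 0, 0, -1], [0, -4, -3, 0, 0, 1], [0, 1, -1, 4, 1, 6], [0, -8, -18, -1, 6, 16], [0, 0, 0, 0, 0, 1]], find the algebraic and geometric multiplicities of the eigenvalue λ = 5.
The characteristic polynomial is (x - 5)^3(x - 1)^2(x + 5), so the factor x - 5 appears with exponent 3: the algebraic multiplicity is 3.

rank(A - 5I) = 5, so the eigenspace has dimension 6 - 5 = 1: the geometric multiplicity is 1.

Since 1 < 3, A is not diagonalizable.

algebraic multiplicity 3, geometric multiplicity 1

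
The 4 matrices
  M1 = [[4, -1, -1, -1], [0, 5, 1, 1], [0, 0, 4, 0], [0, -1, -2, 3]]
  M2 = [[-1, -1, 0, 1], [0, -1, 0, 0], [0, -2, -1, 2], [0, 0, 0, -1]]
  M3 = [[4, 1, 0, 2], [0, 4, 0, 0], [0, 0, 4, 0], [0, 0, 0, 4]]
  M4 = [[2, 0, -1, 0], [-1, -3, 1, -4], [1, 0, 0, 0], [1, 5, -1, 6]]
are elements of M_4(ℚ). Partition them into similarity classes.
Characteristic polynomials: χ_{M1} = (x - 4)^4, χ_{M2} = (x + 1)^4, χ_{M3} = (x - 4)^4, χ_{M4} = (x - 2)(x - 1)^3.

{M1}: invariant factors x - 4, (x - 4)^3.

{M2}: invariant factors x + 1, x + 1, (x + 1)^2.

{M3}: invariant factors x - 4, x - 4, (x - 4)^2.

{M4}: invariant factors x - 1, (x - 2)(x - 1)^2.

Matrices are similar if and only if their invariant-factor lists agree; the partition into similarity classes is {M1}, {M2}, {M3}, {M4}.

4 classes: {M1}, {M2}, {M3}, {M4}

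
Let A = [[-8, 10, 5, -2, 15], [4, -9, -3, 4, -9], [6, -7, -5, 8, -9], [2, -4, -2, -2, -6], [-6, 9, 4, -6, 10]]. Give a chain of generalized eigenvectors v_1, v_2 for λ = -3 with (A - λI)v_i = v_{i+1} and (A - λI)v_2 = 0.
v_1 = [[1, 0, -2, 0, 1]]^T, v_2 = [[0, 1, 1, 0, -1]]^T

We seek v_1 ∈ ker((A + 3I)^2) \ ker(A + 3I), then set v_{i+1} = (A + 3I) v_i.

One such chain is v_1 = [[1, 0, -2, 0, 1]]^T, v_2 = [[0, 1, 1, 0, -1]]^T. Check: (A + 3I) v_2 = [[0, 0, 0, 0, 0]]^T = 0.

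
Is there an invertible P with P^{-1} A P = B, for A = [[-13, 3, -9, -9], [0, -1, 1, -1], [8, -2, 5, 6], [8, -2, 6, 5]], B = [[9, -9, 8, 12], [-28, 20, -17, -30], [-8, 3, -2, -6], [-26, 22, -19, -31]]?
Yes.

Two matrices over a field are similar if and only if they have the same invariant factors.

Both A and B have characteristic polynomial (x + 1)^4 and minimal polynomial (x + 1)^3. Computing further, both have invariant factors x + 1, (x + 1)^3. Hence A and B are similar.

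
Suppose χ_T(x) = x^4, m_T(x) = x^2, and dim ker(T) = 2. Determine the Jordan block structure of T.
λ = 0: algebraic multiplicity 4 (exponent in χ_T), largest block size 2 (exponent in m_T), 2 blocks (geometric multiplicity). These force block sizes [2, 2].

Jordan blocks: (0, 2), (0, 2)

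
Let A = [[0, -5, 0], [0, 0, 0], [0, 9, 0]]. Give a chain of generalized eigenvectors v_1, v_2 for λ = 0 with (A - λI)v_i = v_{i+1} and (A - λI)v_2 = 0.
v_1 = [[1, 1, -2]]^T, v_2 = [[-5, 0, 9]]^T

We seek v_1 ∈ ker(A^2) \ ker(A), then set v_{i+1} = A v_i.

One such chain is v_1 = [[1, 1, -2]]^T, v_2 = [[-5, 0, 9]]^T. Check: A v_2 = [[0, 0, 0]]^T = 0.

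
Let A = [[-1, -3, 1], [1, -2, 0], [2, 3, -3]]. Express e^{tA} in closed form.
e^{tA} = [[(t + 1)*e^{-2*t}, -3*t*e^{-2*t}, t*e^{-2*t}], [t*(t + 2)*e^{-2*t}/2, (2 - 3*t^2)*e^{-2*t}/2, t^2*e^{-2*t}/2], [t*(3*t + 4)*e^{-2*t}/2, 3*t*(2 - 3*t)*e^{-2*t}/2, (3*t^2/2 - t + 1)*e^{-2*t}]]

A has Jordan form J = [[-2, 1, 0], [0, -2, 1], [0, 0, -2]] with A = PJP^{-1}, so e^{tA} = P e^{tJ} P^{-1}.

For a Jordan block J_k(λ), e^{tJ_k(λ)} = e^{λt} · (I + tN + t^2 N^2/2! + ... + t^{k-1} N^{k-1}/(k-1)!) where N is the nilpotent superdiagonal part.

Assembling the blocks and conjugating back gives the entries of e^{tA} as shown above.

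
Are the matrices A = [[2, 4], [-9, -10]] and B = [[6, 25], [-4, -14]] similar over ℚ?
Yes.

Two matrices over a field are similar if and only if they have the same invariant factors.

Both A and B have characteristic polynomial (x + 4)^2 and minimal polynomial (x + 4)^2. Computing further, both have invariant factors (x + 4)^2. Hence A and B are similar.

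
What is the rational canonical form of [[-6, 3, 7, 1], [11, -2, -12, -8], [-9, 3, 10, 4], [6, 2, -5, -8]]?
The invariant factors of A (the non-unit diagonal entries of the Smith normal form of xI - A over ℚ[x]) are (x + 1)^3(x + 3), each dividing the next. The characteristic polynomial is their product, (x + 1)^3(x + 3).

The rational canonical form is the block-diagonal matrix of companion matrices C(f_i):
R = [[0, 0, 0, -3], [1, 0, 0, -10], [0, 1, 0, -12], [0, 0, 1, -6]].

R = [[0, 0, 0, -3], [1, 0, 0, -10], [0, 1, 0, -12], [0, 0, 1, -6]]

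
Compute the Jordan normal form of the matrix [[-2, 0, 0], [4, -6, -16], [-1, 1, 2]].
J = [[-2, 1, 0], [0, -2, 0], [0, 0, -2]]

The characteristic polynomial is det(xI - A) = (x + 2)^3, so the eigenvalues are -2 (algebraic multiplicity 3).

For λ = -2: rank(A + 2I) = 1, rank((A + 2I)^2) = 0. The eigenspace has dimension 3 - 1 = 2, so there are 2 Jordan blocks; the rank sequence gives block sizes [2, 1].

Assembling the blocks gives the Jordan form J above.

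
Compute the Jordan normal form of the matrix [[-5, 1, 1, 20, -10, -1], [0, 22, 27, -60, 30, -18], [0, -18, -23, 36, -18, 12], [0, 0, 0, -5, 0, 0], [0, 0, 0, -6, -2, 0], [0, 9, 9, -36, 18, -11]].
J = [[-5, 1, 0, 0, 0, 0], [0, -5, 0, 0, 0, 0], [0, 0, -5, 0, 0, 0], [0, 0, 0, -5, 0, 0], [0, 0, 0, 0, -2, 0], [0, 0, 0, 0, 0, -2]]

The characteristic polynomial is det(xI - A) = (x + 2)^2(x + 5)^4, so the eigenvalues are -5 (algebraic multiplicity 4), -2 (algebraic multiplicity 2).

For λ = -5: rank(A + 5I) = 3, rank((A + 5I)^2) = 2. The eigenspace has dimension 6 - 3 = 3, so there are 3 Jordan blocks; the rank sequence gives block sizes [2, 1, 1].

For λ = -2: rank(A + 2I) = 4. The eigenspace has dimension 6 - 4 = 2, so there are 2 Jordan blocks; the rank sequence gives block sizes [1, 1].

Assembling the blocks gives the Jordan form J above.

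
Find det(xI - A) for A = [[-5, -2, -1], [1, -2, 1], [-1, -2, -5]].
xI - A = [[x + 5, 2, 1], [-1, x + 2, -1], [1, 2, x + 5]].

Expanding det(xI - A) along the first row:
det(xI - A) = + (x + 5)·det([[x + 2, -1], [2, x + 5]]) - (2)·det([[-1, -1], [1, x + 5]]) + (1)·det([[-1, x + 2], [1, 2]]).

Evaluating gives χ_A(x) = x^3 + 12x^2 + 48x + 64 = (x + 4)^3.

χ_A(x) = (x + 4)^3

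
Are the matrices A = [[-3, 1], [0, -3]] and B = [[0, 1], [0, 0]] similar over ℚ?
trace(A) = -6 but trace(B) = 0. The trace is a similarity invariant, so A and B are not similar.

No.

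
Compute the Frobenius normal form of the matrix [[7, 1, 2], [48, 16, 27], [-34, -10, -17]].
The invariant factors of A (the non-unit diagonal entries of the Smith normal form of xI - A over ℚ[x]) are (x - 4)(x^2 - 2x + 3), each dividing the next. The characteristic polynomial is their product, (x - 4)(x^2 - 2x + 3).

The rational canonical form is the block-diagonal matrix of companion matrices C(f_i):
R = [[0, 0, 12], [1, 0, -11], [0, 1, 6]].

Note the characteristic polynomial does not split into linear factors over ℚ, so A has no Jordan form over ℚ; the rational canonical form exists over any field.

R = [[0, 0, 12], [1, 0, -11], [0, 1, 6]]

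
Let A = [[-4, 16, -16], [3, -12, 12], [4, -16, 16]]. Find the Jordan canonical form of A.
The characteristic polynomial is det(xI - A) = x^3, so the eigenvalues are 0 (algebraic multiplicity 3).

For λ = 0: rank(A) = 1, rank(A^2) = 0. The eigenspace has dimension 3 - 1 = 2, so there are 2 Jordan blocks; the rank sequence gives block sizes [2, 1].

Assembling the blocks gives the Jordan form J above.

J = [[0, 1, 0], [0, 0, 0], [0, 0, 0]]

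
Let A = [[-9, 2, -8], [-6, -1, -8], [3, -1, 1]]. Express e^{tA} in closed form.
A has Jordan form J = [[-3, 1, 0], [0, -3, 0], [0, 0, -3]] with A = PJP^{-1}, so e^{tA} = P e^{tJ} P^{-1}.

For a Jordan block J_k(λ), e^{tJ_k(λ)} = e^{λt} · (I + tN + t^2 N^2/2! + ... + t^{k-1} N^{k-1}/(k-1)!) where N is the nilpotent superdiagonal part.

Assembling the blocks and conjugating back gives the entries of e^{tA} as shown above.

e^{tA} = [[(1 - 6*t)*e^{-3*t}, 2*t*e^{-3*t}, -8*t*e^{-3*t}], [-6*t*e^{-3*t}, (2*t + 1)*e^{-3*t}, -8*t*e^{-3*t}], [3*t*e^{-3*t}, -t*e^{-3*t}, (4*t + 1)*e^{-3*t}]]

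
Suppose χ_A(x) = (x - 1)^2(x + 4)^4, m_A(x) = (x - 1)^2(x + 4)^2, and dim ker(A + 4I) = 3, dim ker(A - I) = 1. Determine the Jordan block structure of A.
Jordan blocks: (-4, 2), (-4, 1), (-4, 1), (1, 2)

λ = -4: algebraic multiplicity 4 (exponent in χ_A), largest block size 2 (exponent in m_A), 3 blocks (geometric multiplicity). These force block sizes [2, 1, 1].
λ = 1: algebraic multiplicity 2 (exponent in χ_A), largest block size 2 (exponent in m_A), 1 block (geometric multiplicity). This forces block sizes [2].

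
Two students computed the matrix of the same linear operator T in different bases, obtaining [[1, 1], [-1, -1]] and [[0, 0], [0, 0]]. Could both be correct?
No.

Both have characteristic polynomial x^2, but the minimal polynomial of A is x^2 while the minimal polynomial of B is x. The minimal polynomial is a similarity invariant, so A and B are not similar.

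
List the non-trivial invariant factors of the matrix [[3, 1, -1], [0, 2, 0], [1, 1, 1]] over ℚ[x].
x - 2, (x - 2)^2

The Jordan structure of A has elementary divisors (x - 2)^2, (x - 2). Arranging the block sizes at each eigenvalue in decreasing order and taking row products gives the invariant factors.

Invariant factors (smallest first, each dividing the next): x - 2, (x - 2)^2.

Check: the last factor (x - 2)^2 is the minimal polynomial, and the product (x - 2)^3 is the characteristic polynomial.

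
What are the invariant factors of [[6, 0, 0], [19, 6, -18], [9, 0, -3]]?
(x - 6)^2(x + 3)

The Jordan structure of A has elementary divisors (x + 3), (x - 6)^2. Arranging the block sizes at each eigenvalue in decreasing order and taking row products gives the invariant factors.

Invariant factors (smallest first, each dividing the next): (x - 6)^2(x + 3).

Check: the last factor (x - 6)^2(x + 3) is the minimal polynomial, and the product (x - 6)^2(x + 3) is the characteristic polynomial.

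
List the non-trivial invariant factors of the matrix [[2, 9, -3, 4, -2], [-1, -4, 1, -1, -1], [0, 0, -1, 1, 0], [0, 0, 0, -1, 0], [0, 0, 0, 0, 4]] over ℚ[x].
(x + 1)^2, (x - 4)(x + 1)^2

The Jordan structure of A has elementary divisors (x + 1)^2, (x + 1)^2, (x - 4). Arranging the block sizes at each eigenvalue in decreasing order and taking row products gives the invariant factors.

Invariant factors (smallest first, each dividing the next): (x + 1)^2, (x - 4)(x + 1)^2.

Check: the last factor (x - 4)(x + 1)^2 is the minimal polynomial, and the product (x - 4)(x + 1)^4 is the characteristic polynomial.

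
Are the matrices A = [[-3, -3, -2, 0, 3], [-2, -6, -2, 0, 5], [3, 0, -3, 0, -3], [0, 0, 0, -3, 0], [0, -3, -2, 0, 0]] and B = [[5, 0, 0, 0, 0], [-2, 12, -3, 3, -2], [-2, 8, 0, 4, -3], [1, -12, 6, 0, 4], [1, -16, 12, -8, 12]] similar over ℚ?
trace(A) = -15 but trace(B) = 29. The trace is a similarity invariant, so A and B are not similar.

No.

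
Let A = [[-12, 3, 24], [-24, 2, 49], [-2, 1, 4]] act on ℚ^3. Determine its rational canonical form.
The invariant factors of A (the non-unit diagonal entries of the Smith normal form of xI - A over ℚ[x]) are (x + 3)(x^2 + 3x - 2), each dividing the next. The characteristic polynomial is their product, (x + 3)(x^2 + 3x - 2).

The rational canonical form is the block-diagonal matrix of companion matrices C(f_i):
R = [[0, 0, 6], [1, 0, -7], [0, 1, -6]].

Note the characteristic polynomial does not split into linear factors over ℚ, so A has no Jordan form over ℚ; the rational canonical form exists over any field.

R = [[0, 0, 6], [1, 0, -7], [0, 1, -6]]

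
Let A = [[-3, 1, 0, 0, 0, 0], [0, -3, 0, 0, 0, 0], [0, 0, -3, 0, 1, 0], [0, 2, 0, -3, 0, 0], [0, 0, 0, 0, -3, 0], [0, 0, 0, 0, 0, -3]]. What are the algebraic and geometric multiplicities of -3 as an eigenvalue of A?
algebraic multiplicity 6, geometric multiplicity 4

The characteristic polynomial is (x + 3)^6, so the factor x + 3 appears with exponent 6: the algebraic multiplicity is 6.

rank(A + 3I) = 2, so the eigenspace has dimension 6 - 2 = 4: the geometric multiplicity is 4.

Since 4 < 6, A is not diagonalizable.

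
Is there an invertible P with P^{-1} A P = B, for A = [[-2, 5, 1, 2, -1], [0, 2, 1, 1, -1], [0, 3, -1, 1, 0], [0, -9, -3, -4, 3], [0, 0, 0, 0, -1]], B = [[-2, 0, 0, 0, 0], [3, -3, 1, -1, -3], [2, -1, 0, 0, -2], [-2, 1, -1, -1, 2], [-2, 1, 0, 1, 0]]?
Yes.

Two matrices over a field are similar if and only if they have the same invariant factors.

Both A and B have characteristic polynomial (x + 1)^4(x + 2) and minimal polynomial (x + 1)^3(x + 2). Computing further, both have invariant factors x + 1, (x + 1)^3(x + 2). Hence A and B are similar.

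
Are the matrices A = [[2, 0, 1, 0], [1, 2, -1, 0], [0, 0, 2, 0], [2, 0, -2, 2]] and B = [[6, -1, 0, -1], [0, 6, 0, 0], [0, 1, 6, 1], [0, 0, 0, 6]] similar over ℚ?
No.

trace(A) = 8 but trace(B) = 24. The trace is a similarity invariant, so A and B are not similar.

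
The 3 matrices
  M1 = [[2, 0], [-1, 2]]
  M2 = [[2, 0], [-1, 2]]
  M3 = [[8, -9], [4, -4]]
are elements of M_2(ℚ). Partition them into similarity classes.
1 class: {M1, M2, M3}

Characteristic polynomials: χ_{M1} = (x - 2)^2, χ_{M2} = (x - 2)^2, χ_{M3} = (x - 2)^2.

{M1, M2, M3}: invariant factors (x - 2)^2.

Matrices are similar if and only if their invariant-factor lists agree; the partition into similarity classes is {M1, M2, M3}.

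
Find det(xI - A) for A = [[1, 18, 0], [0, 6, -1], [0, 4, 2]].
χ_A(x) = (x - 4)^2(x - 1)

xI - A = [[x - 1, -18, 0], [0, x - 6, 1], [0, -4, x - 2]].

Expanding det(xI - A) along the first row:
det(xI - A) = + (x - 1)·det([[x - 6, 1], [-4, x - 2]]) - (-18)·det([[0, 1], [0, x - 2]]) + (0)·det([[0, x - 6], [0, -4]]).

Evaluating gives χ_A(x) = x^3 - 9x^2 + 24x - 16 = (x - 4)^2(x - 1).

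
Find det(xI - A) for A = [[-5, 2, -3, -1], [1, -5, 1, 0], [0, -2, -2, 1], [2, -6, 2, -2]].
χ_A(x) = (x + 2)^2(x + 5)^2

xI - A = [[x + 5, -2, 3, 1], [-1, x + 5, -1, 0], [0, 2, x + 2, -1], [-2, 6, -2, x + 2]].

Expanding det(xI - A) along the first row:
det(xI - A) = + (x + 5)·det([[x + 5, -1, 0], [2, x + 2, -1], [6, -2, x + 2]]) - (-2)·det([[-1, -1, 0], [0, x + 2, -1], [-2, -2, x + 2]]) + (3)·det([[-1, x + 5, 0], [0, 2, -1], [-2, 6, x + 2]]) - (1)·det([[-1, x + 5, -1], [0, 2, x + 2], [-2, 6, -2]]).

Evaluating gives χ_A(x) = x^4 + 14x^3 + 69x^2 + 140x + 100 = (x + 2)^2(x + 5)^2.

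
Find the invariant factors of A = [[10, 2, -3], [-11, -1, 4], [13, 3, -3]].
(x - 2)^3

The Jordan structure of A has elementary divisors (x - 2)^3. Arranging the block sizes at each eigenvalue in decreasing order and taking row products gives the invariant factors.

Invariant factors (smallest first, each dividing the next): (x - 2)^3.

Check: the last factor (x - 2)^3 is the minimal polynomial, and the product (x - 2)^3 is the characteristic polynomial.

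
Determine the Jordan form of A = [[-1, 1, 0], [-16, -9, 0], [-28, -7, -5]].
J = [[-5, 1, 0], [0, -5, 0], [0, 0, -5]]

The characteristic polynomial is det(xI - A) = (x + 5)^3, so the eigenvalues are -5 (algebraic multiplicity 3).

For λ = -5: rank(A + 5I) = 1, rank((A + 5I)^2) = 0. The eigenspace has dimension 3 - 1 = 2, so there are 2 Jordan blocks; the rank sequence gives block sizes [2, 1].

Assembling the blocks gives the Jordan form J above.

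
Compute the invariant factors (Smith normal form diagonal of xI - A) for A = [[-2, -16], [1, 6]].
The Jordan structure of A has elementary divisors (x - 2)^2. Arranging the block sizes at each eigenvalue in decreasing order and taking row products gives the invariant factors.

Invariant factors (smallest first, each dividing the next): (x - 2)^2.

Check: the last factor (x - 2)^2 is the minimal polynomial, and the product (x - 2)^2 is the characteristic polynomial.

(x - 2)^2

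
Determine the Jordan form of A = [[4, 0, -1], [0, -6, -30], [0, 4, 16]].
The characteristic polynomial is det(xI - A) = (x - 6)(x - 4)^2, so the eigenvalues are 4 (algebraic multiplicity 2), 6 (algebraic multiplicity 1).

For λ = 4: rank(A - 4I) = 2, rank((A - 4I)^2) = 1. The eigenspace has dimension 3 - 2 = 1, so there is 1 Jordan block; the rank sequence gives block sizes [2].

For λ = 6: algebraic multiplicity 1 gives one 1×1 block.

Assembling the blocks gives the Jordan form J above.

J = [[4, 1, 0], [0, 4, 0], [0, 0, 6]]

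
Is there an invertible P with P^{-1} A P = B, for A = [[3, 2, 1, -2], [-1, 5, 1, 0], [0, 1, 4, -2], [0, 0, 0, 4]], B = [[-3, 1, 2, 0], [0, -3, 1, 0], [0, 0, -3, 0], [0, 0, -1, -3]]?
trace(A) = 16 but trace(B) = -12. The trace is a similarity invariant, so A and B are not similar.

No.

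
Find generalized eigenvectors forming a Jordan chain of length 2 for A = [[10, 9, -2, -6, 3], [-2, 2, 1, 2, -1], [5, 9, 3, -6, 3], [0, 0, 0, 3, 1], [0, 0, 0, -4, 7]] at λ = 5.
v_1 = [[3, -1, 3, 0, 1]]^T, v_2 = [[3, -1, 3, 1, 2]]^T

We seek v_1 ∈ ker((A - 5I)^2) \ ker(A - 5I), then set v_{i+1} = (A - 5I) v_i.

One such chain is v_1 = [[3, -1, 3, 0, 1]]^T, v_2 = [[3, -1, 3, 1, 2]]^T. Check: (A - 5I) v_2 = [[0, 0, 0, 0, 0]]^T = 0.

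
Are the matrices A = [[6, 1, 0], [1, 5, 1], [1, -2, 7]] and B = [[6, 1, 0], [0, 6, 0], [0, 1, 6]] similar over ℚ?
Both have characteristic polynomial (x - 6)^3, but the minimal polynomial of A is (x - 6)^3 while the minimal polynomial of B is (x - 6)^2. The minimal polynomial is a similarity invariant, so A and B are not similar.

No.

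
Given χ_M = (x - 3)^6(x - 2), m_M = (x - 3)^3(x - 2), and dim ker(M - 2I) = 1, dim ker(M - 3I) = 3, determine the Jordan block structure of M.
λ = 2: algebraic multiplicity 1 (exponent in χ_M), largest block size 1 (exponent in m_M), 1 block (geometric multiplicity). This forces block sizes [1].
λ = 3: algebraic multiplicity 6 (exponent in χ_M), largest block size 3 (exponent in m_M), 3 blocks (geometric multiplicity). These force block sizes [3, 2, 1].

Jordan blocks: (2, 1), (3, 3), (3, 2), (3, 1)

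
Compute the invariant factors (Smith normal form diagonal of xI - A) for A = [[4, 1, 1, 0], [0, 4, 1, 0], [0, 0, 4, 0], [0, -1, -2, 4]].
The Jordan structure of A has elementary divisors (x - 4)^3, (x - 4). Arranging the block sizes at each eigenvalue in decreasing order and taking row products gives the invariant factors.

Invariant factors (smallest first, each dividing the next): x - 4, (x - 4)^3.

Check: the last factor (x - 4)^3 is the minimal polynomial, and the product (x - 4)^4 is the characteristic polynomial.

x - 4, (x - 4)^3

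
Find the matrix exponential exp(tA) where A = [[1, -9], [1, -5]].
e^{tA} = [[(3*t + 1)*e^{-2*t}, -9*t*e^{-2*t}], [t*e^{-2*t}, (1 - 3*t)*e^{-2*t}]]

A has Jordan form J = [[-2, 1], [0, -2]] with A = PJP^{-1}, so e^{tA} = P e^{tJ} P^{-1}.

For a Jordan block J_k(λ), e^{tJ_k(λ)} = e^{λt} · (I + tN + t^2 N^2/2! + ... + t^{k-1} N^{k-1}/(k-1)!) where N is the nilpotent superdiagonal part.

Assembling the blocks and conjugating back gives the entries of e^{tA} as shown above.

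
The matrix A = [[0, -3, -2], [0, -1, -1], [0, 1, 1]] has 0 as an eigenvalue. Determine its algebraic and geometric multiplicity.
The characteristic polynomial is x^3, so the factor x appears with exponent 3: the algebraic multiplicity is 3.

rank(A) = 2, so the eigenspace has dimension 3 - 2 = 1: the geometric multiplicity is 1.

Since 1 < 3, A is not diagonalizable.

algebraic multiplicity 3, geometric multiplicity 1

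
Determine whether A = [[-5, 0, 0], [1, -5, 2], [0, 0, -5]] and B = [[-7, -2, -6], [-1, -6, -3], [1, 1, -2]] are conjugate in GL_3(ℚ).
Two matrices over a field are similar if and only if they have the same invariant factors.

Both A and B have characteristic polynomial (x + 5)^3 and minimal polynomial (x + 5)^2. Computing further, both have invariant factors x + 5, (x + 5)^2. Hence A and B are similar.

Yes.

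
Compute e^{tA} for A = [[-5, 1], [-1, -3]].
e^{tA} = [[(1 - t)*e^{-4*t}, t*e^{-4*t}], [-t*e^{-4*t}, (t + 1)*e^{-4*t}]]

A has Jordan form J = [[-4, 1], [0, -4]] with A = PJP^{-1}, so e^{tA} = P e^{tJ} P^{-1}.

For a Jordan block J_k(λ), e^{tJ_k(λ)} = e^{λt} · (I + tN + t^2 N^2/2! + ... + t^{k-1} N^{k-1}/(k-1)!) where N is the nilpotent superdiagonal part.

Assembling the blocks and conjugating back gives the entries of e^{tA} as shown above.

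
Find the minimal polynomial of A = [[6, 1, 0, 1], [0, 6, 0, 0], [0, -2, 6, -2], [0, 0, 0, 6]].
m_A(x) = (x - 6)^2

The characteristic polynomial factors as (x - 6)^4. The minimal polynomial is ∏(x - λ)^{k_λ} where k_λ is the size of the largest Jordan block at λ.

For λ = 6: rank(A - 6I) = 1, and the largest Jordan block has size 2 (the smallest k with rank((A - 6I)^k) = rank((A - 6I)^(k+1))).

So m_A(x) = (x - 6)^2.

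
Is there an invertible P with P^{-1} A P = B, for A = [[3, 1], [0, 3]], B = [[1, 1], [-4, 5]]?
Two matrices over a field are similar if and only if they have the same invariant factors.

Both A and B have characteristic polynomial (x - 3)^2 and minimal polynomial (x - 3)^2. Computing further, both have invariant factors (x - 3)^2. Hence A and B are similar.

Yes.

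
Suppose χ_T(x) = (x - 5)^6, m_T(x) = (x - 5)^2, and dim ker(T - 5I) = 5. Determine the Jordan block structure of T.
Jordan blocks: (5, 2), (5, 1), (5, 1), (5, 1), (5, 1)

λ = 5: algebraic multiplicity 6 (exponent in χ_T), largest block size 2 (exponent in m_T), 5 blocks (geometric multiplicity). These force block sizes [2, 1, 1, 1, 1].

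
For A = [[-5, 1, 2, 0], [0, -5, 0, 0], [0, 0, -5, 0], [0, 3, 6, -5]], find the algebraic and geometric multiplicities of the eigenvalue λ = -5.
The characteristic polynomial is (x + 5)^4, so the factor x + 5 appears with exponent 4: the algebraic multiplicity is 4.

rank(A + 5I) = 1, so the eigenspace has dimension 4 - 1 = 3: the geometric multiplicity is 3.

Since 3 < 4, A is not diagonalizable.

algebraic multiplicity 4, geometric multiplicity 3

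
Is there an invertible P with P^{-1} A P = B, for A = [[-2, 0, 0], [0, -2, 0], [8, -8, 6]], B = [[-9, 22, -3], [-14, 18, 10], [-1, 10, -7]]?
Both have characteristic polynomial (x - 6)(x + 2)^2, but the minimal polynomial of A is (x - 6)(x + 2) while the minimal polynomial of B is (x - 6)(x + 2)^2. The minimal polynomial is a similarity invariant, so A and B are not similar.

No.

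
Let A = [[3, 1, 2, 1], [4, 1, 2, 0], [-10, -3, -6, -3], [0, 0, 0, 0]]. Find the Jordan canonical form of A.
The characteristic polynomial is det(xI - A) = x^2(x + 1)^2, so the eigenvalues are -1 (algebraic multiplicity 2), 0 (algebraic multiplicity 2).

For λ = -1: rank(A + I) = 3, rank((A + I)^2) = 2. The eigenspace has dimension 4 - 3 = 1, so there is 1 Jordan block; the rank sequence gives block sizes [2].

For λ = 0: rank(A) = 3, rank(A^2) = 2. The eigenspace has dimension 4 - 3 = 1, so there is 1 Jordan block; the rank sequence gives block sizes [2].

Assembling the blocks gives the Jordan form J above.

J = [[-1, 1, 0, 0], [0, -1, 0, 0], [0, 0, 0, 1], [0, 0, 0, 0]]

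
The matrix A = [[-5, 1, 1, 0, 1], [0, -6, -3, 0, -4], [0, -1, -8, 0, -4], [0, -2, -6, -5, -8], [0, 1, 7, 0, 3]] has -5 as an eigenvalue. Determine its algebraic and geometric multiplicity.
The characteristic polynomial is (x + 1)(x + 5)^4, so the factor x + 5 appears with exponent 4: the algebraic multiplicity is 4.

rank(A + 5I) = 3, so the eigenspace has dimension 5 - 3 = 2: the geometric multiplicity is 2.

Since 2 < 4, A is not diagonalizable.

algebraic multiplicity 4, geometric multiplicity 2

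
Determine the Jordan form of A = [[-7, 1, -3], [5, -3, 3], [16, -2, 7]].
The characteristic polynomial is det(xI - A) = (x - 1)(x + 2)^2, so the eigenvalues are -2 (algebraic multiplicity 2), 1 (algebraic multiplicity 1).

For λ = -2: rank(A + 2I) = 2, rank((A + 2I)^2) = 1. The eigenspace has dimension 3 - 2 = 1, so there is 1 Jordan block; the rank sequence gives block sizes [2].

For λ = 1: algebraic multiplicity 1 gives one 1×1 block.

Assembling the blocks gives the Jordan form J above.

J = [[-2, 1, 0], [0, -2, 0], [0, 0, 1]]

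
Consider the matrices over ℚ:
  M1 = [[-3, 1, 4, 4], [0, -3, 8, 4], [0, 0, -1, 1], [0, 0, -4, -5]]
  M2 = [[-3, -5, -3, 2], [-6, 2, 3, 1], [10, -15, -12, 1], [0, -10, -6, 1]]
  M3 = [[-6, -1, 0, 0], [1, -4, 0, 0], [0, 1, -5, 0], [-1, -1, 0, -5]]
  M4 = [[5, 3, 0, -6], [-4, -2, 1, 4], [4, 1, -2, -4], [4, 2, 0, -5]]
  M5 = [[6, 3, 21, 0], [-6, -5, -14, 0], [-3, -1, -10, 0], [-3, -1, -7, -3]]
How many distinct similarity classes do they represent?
4 classes: {M1, M2}, {M3}, {M4}, {M5}

Characteristic polynomials: χ_{M1} = (x + 3)^4, χ_{M2} = (x + 3)^4, χ_{M3} = (x + 5)^4, χ_{M4} = (x + 1)^4, χ_{M5} = (x + 3)^4.

{M1, M2}: invariant factors (x + 3)^2, (x + 3)^2.

{M3}: invariant factors x + 5, (x + 5)^3.

{M4}: invariant factors x + 1, (x + 1)^3.

{M5}: invariant factors x + 3, x + 3, (x + 3)^2.

Matrices are similar if and only if their invariant-factor lists agree; the partition into similarity classes is {M1, M2}, {M3}, {M4}, {M5}.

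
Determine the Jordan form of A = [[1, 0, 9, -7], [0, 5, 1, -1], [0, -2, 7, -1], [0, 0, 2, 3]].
J = [[1, 0, 0, 0], [0, 5, 1, 0], [0, 0, 5, 1], [0, 0, 0, 5]]

The characteristic polynomial is det(xI - A) = (x - 5)^3(x - 1), so the eigenvalues are 1 (algebraic multiplicity 1), 5 (algebraic multiplicity 3).

For λ = 1: algebraic multiplicity 1 gives one 1×1 block.

For λ = 5: rank(A - 5I) = 3, rank((A - 5I)^2) = 2, rank((A - 5I)^3) = 1. The eigenspace has dimension 4 - 3 = 1, so there is 1 Jordan block; the rank sequence gives block sizes [3].

Assembling the blocks gives the Jordan form J above.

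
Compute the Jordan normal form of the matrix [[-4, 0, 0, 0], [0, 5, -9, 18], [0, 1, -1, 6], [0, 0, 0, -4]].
The characteristic polynomial is det(xI - A) = (x - 2)^2(x + 4)^2, so the eigenvalues are -4 (algebraic multiplicity 2), 2 (algebraic multiplicity 2).

For λ = -4: rank(A + 4I) = 2. The eigenspace has dimension 4 - 2 = 2, so there are 2 Jordan blocks; the rank sequence gives block sizes [1, 1].

For λ = 2: rank(A - 2I) = 3, rank((A - 2I)^2) = 2. The eigenspace has dimension 4 - 3 = 1, so there is 1 Jordan block; the rank sequence gives block sizes [2].

Assembling the blocks gives the Jordan form J above.

J = [[-4, 0, 0, 0], [0, -4, 0, 0], [0, 0, 2, 1], [0, 0, 0, 2]]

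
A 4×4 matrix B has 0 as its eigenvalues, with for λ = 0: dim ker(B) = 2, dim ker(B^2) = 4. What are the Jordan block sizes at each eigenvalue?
λ = 0: successive nullity increments [2, 2] count blocks of size ≥ k; block sizes are [2, 2].

Jordan blocks: (0, 2), (0, 2)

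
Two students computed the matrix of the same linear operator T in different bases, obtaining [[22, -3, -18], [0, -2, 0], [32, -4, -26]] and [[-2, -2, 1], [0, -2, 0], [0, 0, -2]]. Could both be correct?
Yes.

Two matrices over a field are similar if and only if they have the same invariant factors.

Both A and B have characteristic polynomial (x + 2)^3 and minimal polynomial (x + 2)^2. Computing further, both have invariant factors x + 2, (x + 2)^2. Hence A and B are similar.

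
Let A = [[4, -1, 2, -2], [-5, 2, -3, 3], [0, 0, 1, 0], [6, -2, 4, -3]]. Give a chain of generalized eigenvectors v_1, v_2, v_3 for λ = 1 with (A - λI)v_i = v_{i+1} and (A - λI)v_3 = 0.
v_1 = [[-1, 2, 1, -2]]^T, v_2 = [[1, -2, 0, 2]]^T, v_3 = [[1, -1, 0, 2]]^T

We seek v_1 ∈ ker((A - I)^3) \ ker((A - I)^2), then set v_{i+1} = (A - I) v_i.

One such chain is v_1 = [[-1, 2, 1, -2]]^T, v_2 = [[1, -2, 0, 2]]^T, v_3 = [[1, -1, 0, 2]]^T. Check: (A - I) v_3 = [[0, 0, 0, 0]]^T = 0.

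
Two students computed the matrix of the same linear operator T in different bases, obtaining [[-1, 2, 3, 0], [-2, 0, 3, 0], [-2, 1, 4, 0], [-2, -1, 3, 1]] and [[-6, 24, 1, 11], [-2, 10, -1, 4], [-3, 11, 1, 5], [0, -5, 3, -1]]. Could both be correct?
Yes.

Two matrices over a field are similar if and only if they have the same invariant factors.

Both A and B have characteristic polynomial (x - 1)^4 and minimal polynomial (x - 1)^3. Computing further, both have invariant factors x - 1, (x - 1)^3. Hence A and B are similar.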